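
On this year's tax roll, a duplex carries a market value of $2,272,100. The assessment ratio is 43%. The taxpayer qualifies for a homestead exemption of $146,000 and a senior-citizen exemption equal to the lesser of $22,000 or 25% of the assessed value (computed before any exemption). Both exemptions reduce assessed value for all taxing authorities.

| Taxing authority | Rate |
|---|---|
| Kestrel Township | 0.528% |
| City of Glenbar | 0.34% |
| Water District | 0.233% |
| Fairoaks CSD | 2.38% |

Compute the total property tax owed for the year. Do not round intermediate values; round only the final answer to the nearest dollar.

Assessed value = $2,272,100 × 0.43 = $977,003
Senior-citizen exemption = min($22,000, 25% × $977,003) = min($22,000, $244,250.75) = $22,000 (dollar cap binds)
Taxable value = $977,003 − $146,000 − $22,000 = $809,003
Kestrel Township: $809,003 × 0.00528 = $4,271.53584
City of Glenbar: $809,003 × 0.0034 = $2,750.6102
Water District: $809,003 × 0.00233 = $1,884.97699
Fairoaks CSD: $809,003 × 0.0238 = $19,254.2714
Total = $28,161.39443

$28,161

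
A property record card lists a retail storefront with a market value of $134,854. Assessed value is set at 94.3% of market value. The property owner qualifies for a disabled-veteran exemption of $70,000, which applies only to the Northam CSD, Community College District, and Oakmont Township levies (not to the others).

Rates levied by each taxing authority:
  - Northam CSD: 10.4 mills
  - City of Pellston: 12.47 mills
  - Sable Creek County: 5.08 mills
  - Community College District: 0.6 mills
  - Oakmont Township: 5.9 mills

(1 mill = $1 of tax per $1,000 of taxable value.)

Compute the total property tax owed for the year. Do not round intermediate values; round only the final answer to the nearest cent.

$3,197.91

Assessed value = $134,854 × 0.943 = $127,167.322
Northam CSD: ($127,167.322 − $70,000) × 0.0104 = $57,167.322 × 0.0104 = $594.5401488
City of Pellston: $127,167.322 × 0.01247 = $1,585.77650534
Sable Creek County: $127,167.322 × 0.00508 = $646.00999576
Community College District: ($127,167.322 − $70,000) × 0.0006 = $57,167.322 × 0.0006 = $34.3003932
Oakmont Township: ($127,167.322 − $70,000) × 0.0059 = $57,167.322 × 0.0059 = $337.2871998
Total = $3,197.9142429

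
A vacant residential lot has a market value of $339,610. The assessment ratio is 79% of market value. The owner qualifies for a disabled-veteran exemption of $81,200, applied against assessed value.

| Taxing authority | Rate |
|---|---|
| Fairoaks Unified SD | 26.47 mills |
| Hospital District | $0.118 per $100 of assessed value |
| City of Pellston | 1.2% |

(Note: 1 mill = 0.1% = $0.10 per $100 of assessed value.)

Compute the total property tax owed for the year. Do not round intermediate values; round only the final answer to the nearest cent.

$7,418.19

Assessed value = $339,610 × 0.79 = $268,291.9
Taxable value = $268,291.9 − $81,200 = $187,091.9
Fairoaks Unified SD: $187,091.9 × 0.02647 = $4,952.322593
Hospital District: $187,091.9 × 0.00118 = $220.768442
City of Pellston: $187,091.9 × 0.012 = $2,245.1028
Total = $7,418.193835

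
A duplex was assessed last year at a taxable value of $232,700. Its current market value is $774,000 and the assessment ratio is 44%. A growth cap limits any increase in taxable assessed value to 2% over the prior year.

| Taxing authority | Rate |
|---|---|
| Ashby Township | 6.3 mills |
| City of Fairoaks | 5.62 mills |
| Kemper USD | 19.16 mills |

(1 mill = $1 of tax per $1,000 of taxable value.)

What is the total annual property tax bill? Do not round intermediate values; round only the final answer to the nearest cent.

Uncapped assessed value = $774,000 × 0.44 = $340,560
Cap limit = $232,700 × 1.02 = $237,354
Taxable assessed value = min($340,560, $237,354) = $237,354 (cap binds)
Ashby Township: $237,354 × 0.0063 = $1,495.3302
City of Fairoaks: $237,354 × 0.00562 = $1,333.92948
Kemper USD: $237,354 × 0.01916 = $4,547.70264
Total = $7,376.96232

$7,376.96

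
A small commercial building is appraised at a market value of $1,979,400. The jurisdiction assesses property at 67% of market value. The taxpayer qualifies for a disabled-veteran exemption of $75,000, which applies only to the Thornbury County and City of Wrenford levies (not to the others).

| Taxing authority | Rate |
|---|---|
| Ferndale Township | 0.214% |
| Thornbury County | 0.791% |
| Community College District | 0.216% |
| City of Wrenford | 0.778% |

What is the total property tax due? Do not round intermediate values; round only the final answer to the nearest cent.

$25,333.95

Assessed value = $1,979,400 × 0.67 = $1,326,198
Ferndale Township: $1,326,198 × 0.00214 = $2,838.06372
Thornbury County: ($1,326,198 − $75,000) × 0.00791 = $1,251,198 × 0.00791 = $9,896.97618
Community College District: $1,326,198 × 0.00216 = $2,864.58768
City of Wrenford: ($1,326,198 − $75,000) × 0.00778 = $1,251,198 × 0.00778 = $9,734.32044
Total = $25,333.94802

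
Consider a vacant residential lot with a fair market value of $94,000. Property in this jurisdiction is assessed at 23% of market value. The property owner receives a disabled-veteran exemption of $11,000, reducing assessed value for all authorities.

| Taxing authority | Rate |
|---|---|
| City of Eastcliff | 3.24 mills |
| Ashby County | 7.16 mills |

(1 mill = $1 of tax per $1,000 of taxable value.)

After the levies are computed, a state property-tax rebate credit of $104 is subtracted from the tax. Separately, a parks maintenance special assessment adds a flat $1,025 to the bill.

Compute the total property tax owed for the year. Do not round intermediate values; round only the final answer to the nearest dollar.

$1,031

Assessed value = $94,000 × 0.23 = $21,620
Taxable value = $21,620 − $11,000 = $10,620
City of Eastcliff: $10,620 × 0.00324 = $34.4088
Ashby County: $10,620 × 0.00716 = $76.0392
Levies subtotal = $110.448
After credit = $110.448 − $104 = $6.448
Total = $6.448 + $1,025 = $1,031.448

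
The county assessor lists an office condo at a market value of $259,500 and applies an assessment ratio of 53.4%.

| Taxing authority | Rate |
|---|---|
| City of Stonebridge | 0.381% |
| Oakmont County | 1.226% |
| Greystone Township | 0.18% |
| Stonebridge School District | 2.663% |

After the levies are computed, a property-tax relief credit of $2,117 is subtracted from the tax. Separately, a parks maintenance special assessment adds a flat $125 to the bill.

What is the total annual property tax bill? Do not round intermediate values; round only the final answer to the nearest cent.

$4,174.50

Assessed value = $259,500 × 0.534 = $138,573
City of Stonebridge: $138,573 × 0.00381 = $527.96313
Oakmont County: $138,573 × 0.01226 = $1,698.90498
Greystone Township: $138,573 × 0.0018 = $249.4314
Stonebridge School District: $138,573 × 0.02663 = $3,690.19899
Levies subtotal = $6,166.4985
After credit = $6,166.4985 − $2,117 = $4,049.4985
Total = $4,049.4985 + $125 = $4,174.4985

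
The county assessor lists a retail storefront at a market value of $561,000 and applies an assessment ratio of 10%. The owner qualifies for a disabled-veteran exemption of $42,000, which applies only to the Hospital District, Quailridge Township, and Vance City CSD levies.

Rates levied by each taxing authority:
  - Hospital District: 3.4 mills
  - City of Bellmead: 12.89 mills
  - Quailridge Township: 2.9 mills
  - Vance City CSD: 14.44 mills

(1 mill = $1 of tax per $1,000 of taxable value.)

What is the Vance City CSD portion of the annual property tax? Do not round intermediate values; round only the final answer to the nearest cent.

$203.60

Assessed value = $561,000 × 0.1 = $56,100
Vance City CSD taxable value = $56,100 − $42,000 = $14,100
Vance City CSD levy = $14,100 × 0.01444 = $203.604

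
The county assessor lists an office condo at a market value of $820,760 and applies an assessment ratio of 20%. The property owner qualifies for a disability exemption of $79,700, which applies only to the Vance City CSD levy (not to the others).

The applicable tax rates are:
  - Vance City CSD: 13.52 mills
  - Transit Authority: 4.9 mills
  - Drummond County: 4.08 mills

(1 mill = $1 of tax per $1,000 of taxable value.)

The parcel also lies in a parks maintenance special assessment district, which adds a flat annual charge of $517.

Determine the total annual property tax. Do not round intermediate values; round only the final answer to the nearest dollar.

$3,133

Assessed value = $820,760 × 0.2 = $164,152
Vance City CSD: ($164,152 − $79,700) × 0.01352 = $84,452 × 0.01352 = $1,141.79104
Transit Authority: $164,152 × 0.0049 = $804.3448
Drummond County: $164,152 × 0.00408 = $669.74016
Levies subtotal = $2,615.876
Total = $2,615.876 + $517 = $3,132.876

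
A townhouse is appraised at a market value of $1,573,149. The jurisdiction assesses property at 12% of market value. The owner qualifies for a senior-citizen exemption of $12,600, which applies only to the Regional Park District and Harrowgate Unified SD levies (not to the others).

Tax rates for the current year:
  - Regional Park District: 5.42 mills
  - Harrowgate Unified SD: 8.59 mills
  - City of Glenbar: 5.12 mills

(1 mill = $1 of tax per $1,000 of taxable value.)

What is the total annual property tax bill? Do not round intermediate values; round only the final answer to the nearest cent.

Assessed value = $1,573,149 × 0.12 = $188,777.88
Regional Park District: ($188,777.88 − $12,600) × 0.00542 = $176,177.88 × 0.00542 = $954.8841096
Harrowgate Unified SD: ($188,777.88 − $12,600) × 0.00859 = $176,177.88 × 0.00859 = $1,513.3679892
City of Glenbar: $188,777.88 × 0.00512 = $966.5427456
Total = $3,434.7948444

$3,434.79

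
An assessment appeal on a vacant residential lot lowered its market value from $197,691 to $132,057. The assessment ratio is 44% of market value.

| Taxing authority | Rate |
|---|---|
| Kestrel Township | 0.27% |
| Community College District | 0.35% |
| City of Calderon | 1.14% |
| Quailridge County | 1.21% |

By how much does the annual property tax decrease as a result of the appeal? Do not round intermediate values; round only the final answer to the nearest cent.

Old assessed value = $197,691 × 0.44 = $86,984.04
New assessed value = $132,057 × 0.44 = $58,105.08
Combined rate = 0.0027 + 0.0035 + 0.0114 + 0.0121 = 0.0297
Old tax = $86,984.04 × 0.0297 = $2,583.425988
New tax = $58,105.08 × 0.0297 = $1,725.720876
Reduction = $2,583.425988 − $1,725.720876 = $857.705112

$857.71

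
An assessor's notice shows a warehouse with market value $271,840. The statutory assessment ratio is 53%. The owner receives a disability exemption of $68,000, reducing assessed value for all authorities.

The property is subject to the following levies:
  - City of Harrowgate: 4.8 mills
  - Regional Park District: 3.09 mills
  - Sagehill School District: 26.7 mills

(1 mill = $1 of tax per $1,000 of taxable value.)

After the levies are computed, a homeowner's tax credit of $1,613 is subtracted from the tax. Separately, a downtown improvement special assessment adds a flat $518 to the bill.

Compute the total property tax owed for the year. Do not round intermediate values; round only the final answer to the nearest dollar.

Assessed value = $271,840 × 0.53 = $144,075.2
Taxable value = $144,075.2 − $68,000 = $76,075.2
City of Harrowgate: $76,075.2 × 0.0048 = $365.16096
Regional Park District: $76,075.2 × 0.00309 = $235.072368
Sagehill School District: $76,075.2 × 0.0267 = $2,031.20784
Levies subtotal = $2,631.441168
After credit = $2,631.441168 − $1,613 = $1,018.441168
Total = $1,018.441168 + $518 = $1,536.441168

$1,536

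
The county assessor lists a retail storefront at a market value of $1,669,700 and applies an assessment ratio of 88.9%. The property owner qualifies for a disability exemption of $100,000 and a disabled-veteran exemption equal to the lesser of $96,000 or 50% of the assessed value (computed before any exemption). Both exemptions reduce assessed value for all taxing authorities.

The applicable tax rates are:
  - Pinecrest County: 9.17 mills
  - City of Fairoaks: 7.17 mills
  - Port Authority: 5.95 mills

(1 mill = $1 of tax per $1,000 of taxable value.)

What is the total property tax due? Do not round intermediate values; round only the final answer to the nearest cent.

$28,717.62

Assessed value = $1,669,700 × 0.889 = $1,484,363.3
Disabled-veteran exemption = min($96,000, 50% × $1,484,363.3) = min($96,000, $742,181.65) = $96,000 (dollar cap binds)
Taxable value = $1,484,363.3 − $100,000 − $96,000 = $1,288,363.3
Pinecrest County: $1,288,363.3 × 0.00917 = $11,814.291461
City of Fairoaks: $1,288,363.3 × 0.00717 = $9,237.564861
Port Authority: $1,288,363.3 × 0.00595 = $7,665.761635
Total = $28,717.617957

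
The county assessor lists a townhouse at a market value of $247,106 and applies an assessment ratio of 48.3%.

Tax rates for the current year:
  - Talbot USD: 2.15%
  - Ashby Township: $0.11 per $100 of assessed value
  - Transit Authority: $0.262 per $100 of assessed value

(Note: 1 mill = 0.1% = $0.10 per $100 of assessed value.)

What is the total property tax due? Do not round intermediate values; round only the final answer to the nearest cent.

$3,010.06

Assessed value = $247,106 × 0.483 = $119,352.198
Talbot USD: $119,352.198 × 0.0215 = $2,566.072257
Ashby Township: $119,352.198 × 0.0011 = $131.2874178
Transit Authority: $119,352.198 × 0.00262 = $312.70275876
Total = $3,010.06243356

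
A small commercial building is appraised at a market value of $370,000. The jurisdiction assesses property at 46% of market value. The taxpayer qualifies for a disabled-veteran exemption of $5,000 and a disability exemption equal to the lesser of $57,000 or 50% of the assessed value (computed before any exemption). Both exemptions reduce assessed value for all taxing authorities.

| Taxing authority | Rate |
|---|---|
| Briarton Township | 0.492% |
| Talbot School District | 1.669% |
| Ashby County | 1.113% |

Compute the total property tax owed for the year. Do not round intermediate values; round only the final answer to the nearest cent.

Assessed value = $370,000 × 0.46 = $170,200
Disability exemption = min($57,000, 50% × $170,200) = min($57,000, $85,100) = $57,000 (dollar cap binds)
Taxable value = $170,200 − $5,000 − $57,000 = $108,200
Briarton Township: $108,200 × 0.00492 = $532.344
Talbot School District: $108,200 × 0.01669 = $1,805.858
Ashby County: $108,200 × 0.01113 = $1,204.266
Total = $3,542.468

$3,542.47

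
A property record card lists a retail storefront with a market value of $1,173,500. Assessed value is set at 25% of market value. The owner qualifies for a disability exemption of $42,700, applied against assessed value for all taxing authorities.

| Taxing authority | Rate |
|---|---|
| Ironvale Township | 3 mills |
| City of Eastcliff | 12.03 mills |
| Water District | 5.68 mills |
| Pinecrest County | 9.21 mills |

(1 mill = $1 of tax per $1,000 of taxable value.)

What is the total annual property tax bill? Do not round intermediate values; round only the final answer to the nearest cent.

$7,500.20

Assessed value = $1,173,500 × 0.25 = $293,375
Taxable value = $293,375 − $42,700 = $250,675
Ironvale Township: $250,675 × 0.003 = $752.025
City of Eastcliff: $250,675 × 0.01203 = $3,015.62025
Water District: $250,675 × 0.00568 = $1,423.834
Pinecrest County: $250,675 × 0.00921 = $2,308.71675
Total = $752.025 + $3,015.62025 + $1,423.834 + $2,308.71675 = $7,500.196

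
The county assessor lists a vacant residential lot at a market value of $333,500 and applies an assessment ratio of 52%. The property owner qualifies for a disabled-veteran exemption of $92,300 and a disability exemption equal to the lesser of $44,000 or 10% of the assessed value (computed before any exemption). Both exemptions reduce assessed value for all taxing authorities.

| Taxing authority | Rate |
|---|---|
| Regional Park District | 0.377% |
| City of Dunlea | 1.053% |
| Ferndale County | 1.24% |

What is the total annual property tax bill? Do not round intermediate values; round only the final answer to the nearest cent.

$1,702.87

Assessed value = $333,500 × 0.52 = $173,420
Disability exemption = min($44,000, 10% × $173,420) = min($44,000, $17,342) = $17,342 (percentage binds)
Taxable value = $173,420 − $92,300 − $17,342 = $63,778
Regional Park District: $63,778 × 0.00377 = $240.44306
City of Dunlea: $63,778 × 0.01053 = $671.58234
Ferndale County: $63,778 × 0.0124 = $790.8472
Total = $1,702.8726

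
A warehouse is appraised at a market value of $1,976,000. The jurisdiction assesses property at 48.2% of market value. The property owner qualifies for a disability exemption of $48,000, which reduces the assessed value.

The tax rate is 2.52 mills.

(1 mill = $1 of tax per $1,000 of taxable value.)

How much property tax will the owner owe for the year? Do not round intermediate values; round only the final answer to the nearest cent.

Assessed value = $1,976,000 × 0.482 = $952,432
Taxable value = $952,432 − $48,000 = $904,432
Tax = $904,432 × 0.00252 = $2,279.16864

$2,279.17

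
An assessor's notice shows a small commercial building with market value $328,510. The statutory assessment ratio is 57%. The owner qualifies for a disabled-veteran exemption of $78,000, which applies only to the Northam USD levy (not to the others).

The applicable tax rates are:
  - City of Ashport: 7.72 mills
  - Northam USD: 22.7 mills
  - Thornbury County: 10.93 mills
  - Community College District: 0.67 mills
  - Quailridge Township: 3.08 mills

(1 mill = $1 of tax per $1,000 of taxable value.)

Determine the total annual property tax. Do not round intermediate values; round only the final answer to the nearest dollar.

$6,674

Assessed value = $328,510 × 0.57 = $187,250.7
City of Ashport: $187,250.7 × 0.00772 = $1,445.575404
Northam USD: ($187,250.7 − $78,000) × 0.0227 = $109,250.7 × 0.0227 = $2,479.99089
Thornbury County: $187,250.7 × 0.01093 = $2,046.650151
Community College District: $187,250.7 × 0.00067 = $125.457969
Quailridge Township: $187,250.7 × 0.00308 = $576.732156
Total = $6,674.40657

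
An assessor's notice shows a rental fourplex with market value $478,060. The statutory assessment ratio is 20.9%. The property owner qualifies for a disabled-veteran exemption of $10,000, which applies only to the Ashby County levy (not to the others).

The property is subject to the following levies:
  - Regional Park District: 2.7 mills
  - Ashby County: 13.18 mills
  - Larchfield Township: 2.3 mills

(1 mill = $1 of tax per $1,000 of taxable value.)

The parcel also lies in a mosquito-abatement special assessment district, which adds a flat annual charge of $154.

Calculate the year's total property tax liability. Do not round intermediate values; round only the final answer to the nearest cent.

Assessed value = $478,060 × 0.209 = $99,914.54
Regional Park District: $99,914.54 × 0.0027 = $269.769258
Ashby County: ($99,914.54 − $10,000) × 0.01318 = $89,914.54 × 0.01318 = $1,185.0736372
Larchfield Township: $99,914.54 × 0.0023 = $229.803442
Levies subtotal = $1,684.6463372
Total = $1,684.6463372 + $154 = $1,838.6463372

$1,838.65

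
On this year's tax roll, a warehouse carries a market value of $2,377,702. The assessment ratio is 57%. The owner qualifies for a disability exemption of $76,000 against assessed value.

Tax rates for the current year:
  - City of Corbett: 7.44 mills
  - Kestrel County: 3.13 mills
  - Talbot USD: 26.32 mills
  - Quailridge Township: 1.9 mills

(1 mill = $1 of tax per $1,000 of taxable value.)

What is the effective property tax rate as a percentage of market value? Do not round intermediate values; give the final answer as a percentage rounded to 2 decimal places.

Assessed value = $2,377,702 × 0.57 = $1,355,290.14
Taxable value = $1,355,290.14 − $76,000 = $1,279,290.14
City of Corbett: $1,279,290.14 × 0.00744 = $9,517.9186416
Kestrel County: $1,279,290.14 × 0.00313 = $4,004.1781382
Talbot USD: $1,279,290.14 × 0.02632 = $33,670.9164848
Quailridge Township: $1,279,290.14 × 0.0019 = $2,430.651266
Total tax = $49,623.6645306
Effective rate = $49,623.6645306 ÷ $2,377,702 = 2.09% of market value

2.09%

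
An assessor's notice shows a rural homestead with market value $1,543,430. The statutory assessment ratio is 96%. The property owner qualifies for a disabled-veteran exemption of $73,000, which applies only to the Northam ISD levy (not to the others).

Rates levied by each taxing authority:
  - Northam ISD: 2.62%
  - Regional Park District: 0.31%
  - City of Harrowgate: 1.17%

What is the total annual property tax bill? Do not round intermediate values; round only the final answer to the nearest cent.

Assessed value = $1,543,430 × 0.96 = $1,481,692.8
Northam ISD: ($1,481,692.8 − $73,000) × 0.0262 = $1,408,692.8 × 0.0262 = $36,907.75136
Regional Park District: $1,481,692.8 × 0.0031 = $4,593.24768
City of Harrowgate: $1,481,692.8 × 0.0117 = $17,335.80576
Total = $58,836.8048

$58,836.80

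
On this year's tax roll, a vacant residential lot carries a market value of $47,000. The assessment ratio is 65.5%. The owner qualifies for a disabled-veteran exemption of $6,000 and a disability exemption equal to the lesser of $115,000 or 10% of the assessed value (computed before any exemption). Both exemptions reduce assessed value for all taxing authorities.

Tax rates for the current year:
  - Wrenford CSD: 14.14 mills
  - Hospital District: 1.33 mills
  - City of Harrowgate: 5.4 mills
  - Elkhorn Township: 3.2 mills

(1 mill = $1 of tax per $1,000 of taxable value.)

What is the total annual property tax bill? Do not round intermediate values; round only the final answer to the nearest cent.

Assessed value = $47,000 × 0.655 = $30,785
Disability exemption = min($115,000, 10% × $30,785) = min($115,000, $3,078.5) = $3,078.5 (percentage binds)
Taxable value = $30,785 − $6,000 − $3,078.5 = $21,706.5
Wrenford CSD: $21,706.5 × 0.01414 = $306.92991
Hospital District: $21,706.5 × 0.00133 = $28.869645
City of Harrowgate: $21,706.5 × 0.0054 = $117.2151
Elkhorn Township: $21,706.5 × 0.0032 = $69.4608
Total = $522.475455

$522.48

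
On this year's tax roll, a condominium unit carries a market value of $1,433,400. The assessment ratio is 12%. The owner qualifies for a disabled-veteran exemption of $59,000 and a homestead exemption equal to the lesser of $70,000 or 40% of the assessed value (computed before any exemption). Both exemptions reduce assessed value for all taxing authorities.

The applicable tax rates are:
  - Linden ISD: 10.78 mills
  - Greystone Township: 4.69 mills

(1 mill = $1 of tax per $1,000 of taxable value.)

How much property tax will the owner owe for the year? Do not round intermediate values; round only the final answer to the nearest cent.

$683.85

Assessed value = $1,433,400 × 0.12 = $172,008
Homestead exemption = min($70,000, 40% × $172,008) = min($70,000, $68,803.2) = $68,803.2 (percentage binds)
Taxable value = $172,008 − $59,000 − $68,803.2 = $44,204.8
Linden ISD: $44,204.8 × 0.01078 = $476.527744
Greystone Township: $44,204.8 × 0.00469 = $207.320512
Total = $683.848256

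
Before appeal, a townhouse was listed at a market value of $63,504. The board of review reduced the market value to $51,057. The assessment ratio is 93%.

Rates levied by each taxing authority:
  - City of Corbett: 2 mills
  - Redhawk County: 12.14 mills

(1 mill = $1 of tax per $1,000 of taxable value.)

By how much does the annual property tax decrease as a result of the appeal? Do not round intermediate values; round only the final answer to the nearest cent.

$163.68

Old assessed value = $63,504 × 0.93 = $59,058.72
New assessed value = $51,057 × 0.93 = $47,483.01
Combined rate = 0.002 + 0.01214 = 0.01414
Old tax = $59,058.72 × 0.01414 = $835.0903008
New tax = $47,483.01 × 0.01414 = $671.4097614
Reduction = $835.0903008 − $671.4097614 = $163.6805394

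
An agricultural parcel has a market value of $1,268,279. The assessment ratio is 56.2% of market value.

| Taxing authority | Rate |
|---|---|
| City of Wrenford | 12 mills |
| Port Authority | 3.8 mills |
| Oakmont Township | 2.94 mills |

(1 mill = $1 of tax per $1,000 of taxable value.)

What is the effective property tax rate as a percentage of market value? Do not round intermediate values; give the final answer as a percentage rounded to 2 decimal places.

Assessed value = $1,268,279 × 0.562 = $712,772.798
City of Wrenford: $712,772.798 × 0.012 = $8,553.273576
Port Authority: $712,772.798 × 0.0038 = $2,708.5366324
Oakmont Township: $712,772.798 × 0.00294 = $2,095.55202612
Total tax = $13,357.36223452
Effective rate = $13,357.36223452 ÷ $1,268,279 = 1.05% of market value

1.05%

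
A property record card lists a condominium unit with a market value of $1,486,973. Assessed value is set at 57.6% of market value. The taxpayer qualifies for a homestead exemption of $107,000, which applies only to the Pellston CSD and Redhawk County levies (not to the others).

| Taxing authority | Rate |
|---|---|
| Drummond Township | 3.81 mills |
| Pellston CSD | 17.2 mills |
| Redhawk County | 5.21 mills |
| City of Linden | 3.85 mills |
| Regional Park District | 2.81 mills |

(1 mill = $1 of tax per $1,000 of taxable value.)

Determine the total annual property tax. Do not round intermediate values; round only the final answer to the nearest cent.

Assessed value = $1,486,973 × 0.576 = $856,496.448
Drummond Township: $856,496.448 × 0.00381 = $3,263.25146688
Pellston CSD: ($856,496.448 − $107,000) × 0.0172 = $749,496.448 × 0.0172 = $12,891.3389056
Redhawk County: ($856,496.448 − $107,000) × 0.00521 = $749,496.448 × 0.00521 = $3,904.87649408
City of Linden: $856,496.448 × 0.00385 = $3,297.5113248
Regional Park District: $856,496.448 × 0.00281 = $2,406.75501888
Total = $25,763.73321024

$25,763.73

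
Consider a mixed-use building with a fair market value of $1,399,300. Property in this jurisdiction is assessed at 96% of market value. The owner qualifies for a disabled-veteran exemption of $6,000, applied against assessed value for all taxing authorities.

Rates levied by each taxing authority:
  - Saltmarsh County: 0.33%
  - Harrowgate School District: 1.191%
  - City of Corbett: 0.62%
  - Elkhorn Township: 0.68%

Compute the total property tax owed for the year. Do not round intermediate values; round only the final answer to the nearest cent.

$37,726.02

Assessed value = $1,399,300 × 0.96 = $1,343,328
Taxable value = $1,343,328 − $6,000 = $1,337,328
Saltmarsh County: $1,337,328 × 0.0033 = $4,413.1824
Harrowgate School District: $1,337,328 × 0.01191 = $15,927.57648
City of Corbett: $1,337,328 × 0.0062 = $8,291.4336
Elkhorn Township: $1,337,328 × 0.0068 = $9,093.8304
Total = $4,413.1824 + $15,927.57648 + $8,291.4336 + $9,093.8304 = $37,726.02288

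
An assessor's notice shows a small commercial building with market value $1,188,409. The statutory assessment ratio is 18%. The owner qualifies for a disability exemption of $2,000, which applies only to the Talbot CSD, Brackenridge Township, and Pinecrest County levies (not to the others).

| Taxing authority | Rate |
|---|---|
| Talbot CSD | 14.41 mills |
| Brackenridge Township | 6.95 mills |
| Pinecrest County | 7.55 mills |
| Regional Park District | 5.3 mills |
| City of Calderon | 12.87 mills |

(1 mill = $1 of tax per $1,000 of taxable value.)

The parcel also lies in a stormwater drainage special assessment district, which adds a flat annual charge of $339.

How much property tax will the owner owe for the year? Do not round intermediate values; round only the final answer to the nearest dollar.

$10,352

Assessed value = $1,188,409 × 0.18 = $213,913.62
Talbot CSD: ($213,913.62 − $2,000) × 0.01441 = $211,913.62 × 0.01441 = $3,053.6752642
Brackenridge Township: ($213,913.62 − $2,000) × 0.00695 = $211,913.62 × 0.00695 = $1,472.799659
Pinecrest County: ($213,913.62 − $2,000) × 0.00755 = $211,913.62 × 0.00755 = $1,599.947831
Regional Park District: $213,913.62 × 0.0053 = $1,133.742186
City of Calderon: $213,913.62 × 0.01287 = $2,753.0682894
Levies subtotal = $10,013.2332296
Total = $10,013.2332296 + $339 = $10,352.2332296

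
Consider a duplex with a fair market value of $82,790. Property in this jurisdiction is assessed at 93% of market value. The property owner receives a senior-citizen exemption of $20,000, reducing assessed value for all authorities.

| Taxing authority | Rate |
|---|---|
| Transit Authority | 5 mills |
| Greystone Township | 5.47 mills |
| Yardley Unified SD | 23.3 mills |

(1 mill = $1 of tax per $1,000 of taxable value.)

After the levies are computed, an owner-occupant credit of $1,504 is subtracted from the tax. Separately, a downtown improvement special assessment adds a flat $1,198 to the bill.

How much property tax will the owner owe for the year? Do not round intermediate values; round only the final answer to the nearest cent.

$1,618.71

Assessed value = $82,790 × 0.93 = $76,994.7
Taxable value = $76,994.7 − $20,000 = $56,994.7
Transit Authority: $56,994.7 × 0.005 = $284.9735
Greystone Township: $56,994.7 × 0.00547 = $311.761009
Yardley Unified SD: $56,994.7 × 0.0233 = $1,327.97651
Levies subtotal = $1,924.711019
After credit = $1,924.711019 − $1,504 = $420.711019
Total = $420.711019 + $1,198 = $1,618.711019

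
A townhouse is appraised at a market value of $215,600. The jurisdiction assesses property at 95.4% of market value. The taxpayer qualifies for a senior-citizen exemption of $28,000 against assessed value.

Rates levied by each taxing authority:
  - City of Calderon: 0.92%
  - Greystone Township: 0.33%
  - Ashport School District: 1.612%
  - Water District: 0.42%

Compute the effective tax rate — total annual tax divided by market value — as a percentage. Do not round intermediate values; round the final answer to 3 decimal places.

2.705%

Assessed value = $215,600 × 0.954 = $205,682.4
Taxable value = $205,682.4 − $28,000 = $177,682.4
City of Calderon: $177,682.4 × 0.0092 = $1,634.67808
Greystone Township: $177,682.4 × 0.0033 = $586.35192
Ashport School District: $177,682.4 × 0.01612 = $2,864.240288
Water District: $177,682.4 × 0.0042 = $746.26608
Total tax = $5,831.536368
Effective rate = $5,831.536368 ÷ $215,600 = 2.705% of market value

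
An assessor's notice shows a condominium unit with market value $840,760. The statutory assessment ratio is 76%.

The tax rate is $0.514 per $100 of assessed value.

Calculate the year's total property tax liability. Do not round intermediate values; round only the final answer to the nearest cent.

Assessed value = $840,760 × 0.76 = $638,977.6
Tax = $638,977.6 × 0.00514 = $3,284.344864

$3,284.34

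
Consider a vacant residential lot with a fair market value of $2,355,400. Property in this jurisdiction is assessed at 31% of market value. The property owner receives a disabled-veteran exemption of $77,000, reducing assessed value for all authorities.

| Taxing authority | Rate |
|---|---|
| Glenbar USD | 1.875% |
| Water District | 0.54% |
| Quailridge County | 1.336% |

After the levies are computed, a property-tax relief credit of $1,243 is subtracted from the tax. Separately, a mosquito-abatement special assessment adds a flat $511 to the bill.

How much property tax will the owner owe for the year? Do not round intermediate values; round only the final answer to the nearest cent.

$23,768.56

Assessed value = $2,355,400 × 0.31 = $730,174
Taxable value = $730,174 − $77,000 = $653,174
Glenbar USD: $653,174 × 0.01875 = $12,247.0125
Water District: $653,174 × 0.0054 = $3,527.1396
Quailridge County: $653,174 × 0.01336 = $8,726.40464
Levies subtotal = $24,500.55674
After credit = $24,500.55674 − $1,243 = $23,257.55674
Total = $23,257.55674 + $511 = $23,768.55674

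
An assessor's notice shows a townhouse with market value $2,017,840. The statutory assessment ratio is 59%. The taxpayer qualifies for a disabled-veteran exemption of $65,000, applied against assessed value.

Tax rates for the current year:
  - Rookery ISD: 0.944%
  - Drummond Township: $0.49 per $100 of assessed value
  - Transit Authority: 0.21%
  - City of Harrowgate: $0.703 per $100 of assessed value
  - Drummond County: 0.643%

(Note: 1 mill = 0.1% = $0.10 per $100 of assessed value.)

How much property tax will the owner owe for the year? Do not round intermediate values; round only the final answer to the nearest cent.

$33,653.22

Assessed value = $2,017,840 × 0.59 = $1,190,525.6
Taxable value = $1,190,525.6 − $65,000 = $1,125,525.6
Rookery ISD: $1,125,525.6 × 0.00944 = $10,624.961664
Drummond Township: $1,125,525.6 × 0.0049 = $5,515.07544
Transit Authority: $1,125,525.6 × 0.0021 = $2,363.60376
City of Harrowgate: $1,125,525.6 × 0.00703 = $7,912.444968
Drummond County: $1,125,525.6 × 0.00643 = $7,237.129608
Total = $33,653.21544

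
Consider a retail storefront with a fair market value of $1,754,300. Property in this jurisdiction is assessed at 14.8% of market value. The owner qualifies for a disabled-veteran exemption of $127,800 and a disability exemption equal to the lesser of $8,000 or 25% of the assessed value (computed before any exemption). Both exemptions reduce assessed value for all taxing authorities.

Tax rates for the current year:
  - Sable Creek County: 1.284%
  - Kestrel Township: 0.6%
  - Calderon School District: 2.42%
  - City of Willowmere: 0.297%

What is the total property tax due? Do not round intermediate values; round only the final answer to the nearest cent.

$5,697.71

Assessed value = $1,754,300 × 0.148 = $259,636.4
Disability exemption = min($8,000, 25% × $259,636.4) = min($8,000, $64,909.1) = $8,000 (dollar cap binds)
Taxable value = $259,636.4 − $127,800 − $8,000 = $123,836.4
Sable Creek County: $123,836.4 × 0.01284 = $1,590.059376
Kestrel Township: $123,836.4 × 0.006 = $743.0184
Calderon School District: $123,836.4 × 0.0242 = $2,996.84088
City of Willowmere: $123,836.4 × 0.00297 = $367.794108
Total = $5,697.712764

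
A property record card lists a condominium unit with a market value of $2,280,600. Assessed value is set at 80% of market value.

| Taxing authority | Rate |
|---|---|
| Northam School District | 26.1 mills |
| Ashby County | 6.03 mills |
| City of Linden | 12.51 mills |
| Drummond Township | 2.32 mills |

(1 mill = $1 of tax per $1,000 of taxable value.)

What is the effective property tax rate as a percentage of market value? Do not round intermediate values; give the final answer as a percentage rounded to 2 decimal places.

3.76%

Assessed value = $2,280,600 × 0.8 = $1,824,480
Northam School District: $1,824,480 × 0.0261 = $47,618.928
Ashby County: $1,824,480 × 0.00603 = $11,001.6144
City of Linden: $1,824,480 × 0.01251 = $22,824.2448
Drummond Township: $1,824,480 × 0.00232 = $4,232.7936
Total tax = $85,677.5808
Effective rate = $85,677.5808 ÷ $2,280,600 = 3.76% of market value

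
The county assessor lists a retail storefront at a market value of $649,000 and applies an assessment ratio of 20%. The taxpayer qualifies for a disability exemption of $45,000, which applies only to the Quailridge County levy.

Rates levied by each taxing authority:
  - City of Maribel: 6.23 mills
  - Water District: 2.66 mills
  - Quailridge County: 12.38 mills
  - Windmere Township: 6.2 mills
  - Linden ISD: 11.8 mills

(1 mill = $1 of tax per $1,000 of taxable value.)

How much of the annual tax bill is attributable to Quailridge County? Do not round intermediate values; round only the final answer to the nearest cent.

$1,049.82

Assessed value = $649,000 × 0.2 = $129,800
Quailridge County taxable value = $129,800 − $45,000 = $84,800
Quailridge County levy = $84,800 × 0.01238 = $1,049.824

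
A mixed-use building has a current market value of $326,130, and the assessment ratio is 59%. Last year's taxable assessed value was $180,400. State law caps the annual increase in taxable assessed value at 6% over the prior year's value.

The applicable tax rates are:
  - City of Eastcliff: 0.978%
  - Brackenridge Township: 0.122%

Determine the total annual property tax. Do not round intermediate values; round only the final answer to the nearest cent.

Uncapped assessed value = $326,130 × 0.59 = $192,416.7
Cap limit = $180,400 × 1.06 = $191,224
Taxable assessed value = min($192,416.7, $191,224) = $191,224 (cap binds)
City of Eastcliff: $191,224 × 0.00978 = $1,870.17072
Brackenridge Township: $191,224 × 0.00122 = $233.29328
Total = $2,103.464

$2,103.46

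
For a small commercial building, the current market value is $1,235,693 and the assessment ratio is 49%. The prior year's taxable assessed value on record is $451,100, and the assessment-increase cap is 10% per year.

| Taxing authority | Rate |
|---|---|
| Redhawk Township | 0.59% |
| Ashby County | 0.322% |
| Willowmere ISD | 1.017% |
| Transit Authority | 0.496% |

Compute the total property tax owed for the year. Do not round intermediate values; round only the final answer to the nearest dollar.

Uncapped assessed value = $1,235,693 × 0.49 = $605,489.57
Cap limit = $451,100 × 1.1 = $496,210
Taxable assessed value = min($605,489.57, $496,210) = $496,210 (cap binds)
Redhawk Township: $496,210 × 0.0059 = $2,927.639
Ashby County: $496,210 × 0.00322 = $1,597.7962
Willowmere ISD: $496,210 × 0.01017 = $5,046.4557
Transit Authority: $496,210 × 0.00496 = $2,461.2016
Total = $12,033.0925

$12,033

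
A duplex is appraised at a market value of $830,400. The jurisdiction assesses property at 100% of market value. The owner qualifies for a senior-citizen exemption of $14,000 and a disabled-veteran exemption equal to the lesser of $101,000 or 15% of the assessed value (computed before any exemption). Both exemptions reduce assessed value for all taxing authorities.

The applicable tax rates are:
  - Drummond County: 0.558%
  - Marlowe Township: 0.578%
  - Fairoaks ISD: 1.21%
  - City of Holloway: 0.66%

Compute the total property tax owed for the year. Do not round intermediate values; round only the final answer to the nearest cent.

$21,504.92

Assessed value = $830,400 × 1 = $830,400
Disabled-veteran exemption = min($101,000, 15% × $830,400) = min($101,000, $124,560) = $101,000 (dollar cap binds)
Taxable value = $830,400 − $14,000 − $101,000 = $715,400
Drummond County: $715,400 × 0.00558 = $3,991.932
Marlowe Township: $715,400 × 0.00578 = $4,135.012
Fairoaks ISD: $715,400 × 0.0121 = $8,656.34
City of Holloway: $715,400 × 0.0066 = $4,721.64
Total = $21,504.924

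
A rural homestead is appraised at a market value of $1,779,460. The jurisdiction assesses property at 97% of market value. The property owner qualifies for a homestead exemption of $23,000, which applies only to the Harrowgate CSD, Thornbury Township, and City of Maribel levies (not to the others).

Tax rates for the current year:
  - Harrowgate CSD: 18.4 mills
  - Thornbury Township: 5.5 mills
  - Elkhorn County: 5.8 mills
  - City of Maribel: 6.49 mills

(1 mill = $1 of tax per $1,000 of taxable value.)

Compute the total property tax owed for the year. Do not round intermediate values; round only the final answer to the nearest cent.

$61,767.73

Assessed value = $1,779,460 × 0.97 = $1,726,076.2
Harrowgate CSD: ($1,726,076.2 − $23,000) × 0.0184 = $1,703,076.2 × 0.0184 = $31,336.60208
Thornbury Township: ($1,726,076.2 − $23,000) × 0.0055 = $1,703,076.2 × 0.0055 = $9,366.9191
Elkhorn County: $1,726,076.2 × 0.0058 = $10,011.24196
City of Maribel: ($1,726,076.2 − $23,000) × 0.00649 = $1,703,076.2 × 0.00649 = $11,052.964538
Total = $61,767.727678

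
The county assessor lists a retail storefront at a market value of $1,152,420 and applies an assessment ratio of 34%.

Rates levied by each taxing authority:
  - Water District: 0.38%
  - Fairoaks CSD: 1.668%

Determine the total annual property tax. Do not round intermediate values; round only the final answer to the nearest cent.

Assessed value = $1,152,420 × 0.34 = $391,822.8
Water District: $391,822.8 × 0.0038 = $1,488.92664
Fairoaks CSD: $391,822.8 × 0.01668 = $6,535.604304
Total = $1,488.92664 + $6,535.604304 = $8,024.530944

$8,024.53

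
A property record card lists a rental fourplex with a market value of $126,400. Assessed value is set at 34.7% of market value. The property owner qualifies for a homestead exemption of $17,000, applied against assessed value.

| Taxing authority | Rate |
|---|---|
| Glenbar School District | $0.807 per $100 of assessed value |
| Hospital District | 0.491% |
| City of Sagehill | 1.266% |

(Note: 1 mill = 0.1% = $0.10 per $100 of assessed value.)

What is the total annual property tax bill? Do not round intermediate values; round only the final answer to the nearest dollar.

$689

Assessed value = $126,400 × 0.347 = $43,860.8
Taxable value = $43,860.8 − $17,000 = $26,860.8
Glenbar School District: $26,860.8 × 0.00807 = $216.766656
Hospital District: $26,860.8 × 0.00491 = $131.886528
City of Sagehill: $26,860.8 × 0.01266 = $340.057728
Total = $688.710912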